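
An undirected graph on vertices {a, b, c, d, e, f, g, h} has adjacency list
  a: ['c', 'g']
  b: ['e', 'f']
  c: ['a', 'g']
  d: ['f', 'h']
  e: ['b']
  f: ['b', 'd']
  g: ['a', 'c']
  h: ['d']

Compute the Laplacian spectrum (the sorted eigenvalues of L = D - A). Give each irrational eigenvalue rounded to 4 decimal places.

[0, 0, 0.3820, 1.3820, 2.6180, 3, 3, 3.6180]

With the vertex order [a, b, c, d, e, f, g, h], the degrees are [2, 2, 2, 2, 1, 2, 2, 1], giving D = diag(2, 2, 2, 2, 1, 2, 2, 1) and L = D - A. L is symmetric positive semidefinite, so every eigenvalue is real and nonnegative. The 2 zero eigenvalues correspond to the 2 connected components. The largest eigenvalue, 3.6180, is at most the vertex count 8. There are 2 zeros in the spectrum, matching the 2 components.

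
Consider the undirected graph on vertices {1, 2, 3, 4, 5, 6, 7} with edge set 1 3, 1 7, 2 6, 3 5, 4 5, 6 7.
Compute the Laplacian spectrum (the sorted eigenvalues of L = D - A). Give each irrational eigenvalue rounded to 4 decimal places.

[0, 0.1981, 0.7530, 1.5550, 2.4450, 3.2470, 3.8019]

With the vertex order [1, 2, 3, 4, 5, 6, 7], the degrees are [2, 1, 2, 1, 2, 2, 2], giving D = diag(2, 1, 2, 1, 2, 2, 2) and L = D - A. L is symmetric positive semidefinite, so every eigenvalue is real and nonnegative. The largest eigenvalue, 3.8019, is at most the vertex count 7.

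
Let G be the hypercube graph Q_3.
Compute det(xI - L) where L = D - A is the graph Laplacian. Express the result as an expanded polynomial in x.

The graph has 8 vertices and degree multiset [3, 3, 3, 3, 3, 3, 3, 3]; D is the diagonal matrix of degrees and L = D - A. Computing det(xI - L) by cofactor expansion (or equivalently via sum-over-permutations) gives x^8 - 24x^7 + 240x^6 - 1296x^5 + 4080x^4 - 7488x^3 + 7424x^2 - 3072x. The coefficient of x^7 equals -trace(L) = -24, matching the sum of degrees. The eigenvalues sum to 24, which equals trace(L) = 2|E|.

x^8 - 24x^7 + 240x^6 - 1296x^5 + 4080x^4 - 7488x^3 + 7424x^2 - 3072x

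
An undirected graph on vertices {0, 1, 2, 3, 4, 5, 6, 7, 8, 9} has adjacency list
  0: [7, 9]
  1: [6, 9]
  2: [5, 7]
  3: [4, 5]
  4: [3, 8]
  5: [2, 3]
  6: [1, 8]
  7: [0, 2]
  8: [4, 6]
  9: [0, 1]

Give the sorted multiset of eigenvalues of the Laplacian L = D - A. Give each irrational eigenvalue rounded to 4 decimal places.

Each diagonal entry of L is the vertex degree and each off-diagonal entry is -1 where an edge is present, 0 otherwise; in the order [0, 1, 2, 3, 4, 5, 6, 7, 8, 9] the diagonal is [2, 2, 2, 2, 2, 2, 2, 2, 2, 2]. Since every row of L sums to 0, the all-ones vector is in the kernel and 0 is an eigenvalue.

[0, 0.3820, 0.3820, 1.3820, 1.3820, 2.6180, 2.6180, 3.6180, 3.6180, 4]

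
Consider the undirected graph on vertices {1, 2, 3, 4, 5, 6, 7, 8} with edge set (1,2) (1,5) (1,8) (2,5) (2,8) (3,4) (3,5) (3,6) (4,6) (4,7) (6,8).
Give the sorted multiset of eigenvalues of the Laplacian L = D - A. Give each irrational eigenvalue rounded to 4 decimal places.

[0, 0.5272, 1.5374, 2.3820, 4, 4, 4.6180, 4.9354]

With the vertex order [1, 2, 3, 4, 5, 6, 7, 8], the degrees are [3, 3, 3, 3, 3, 3, 1, 3], giving D = diag(3, 3, 3, 3, 3, 3, 1, 3) and L = D - A. Since every row of L sums to 0, the all-ones vector is in the kernel and 0 is an eigenvalue. By the matrix-tree theorem the graph has (1/8) * product of the nonzero eigenvalues = 88 spanning trees.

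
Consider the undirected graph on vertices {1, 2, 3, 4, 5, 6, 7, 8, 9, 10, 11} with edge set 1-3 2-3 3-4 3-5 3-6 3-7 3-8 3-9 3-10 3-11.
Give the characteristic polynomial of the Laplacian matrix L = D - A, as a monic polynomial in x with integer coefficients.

With the vertex order [1, 2, 3, 4, 5, 6, 7, 8, 9, 10, 11], the degrees are [1, 1, 10, 1, 1, 1, 1, 1, 1, 1, 1], giving D = diag(1, 1, 10, 1, 1, 1, 1, 1, 1, 1, 1) and L = D - A. Computing det(xI - L) by cofactor expansion (or equivalently via sum-over-permutations) gives x^11 - 20x^10 + 135x^9 - 480x^8 + 1050x^7 - 1512x^6 + 1470x^5 - 960x^4 + 405x^3 - 100x^2 + 11x. The constant term is 0 because L is singular (the all-ones vector lies in its kernel).

x^11 - 20x^10 + 135x^9 - 480x^8 + 1050x^7 - 1512x^6 + 1470x^5 - 960x^4 + 405x^3 - 100x^2 + 11x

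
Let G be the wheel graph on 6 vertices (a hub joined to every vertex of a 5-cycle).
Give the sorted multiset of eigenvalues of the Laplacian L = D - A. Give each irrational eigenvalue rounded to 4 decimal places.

[0, 2.3820, 2.3820, 4.6180, 4.6180, 6]

The graph has 6 vertices and degree multiset [5, 3, 3, 3, 3, 3]; D is the diagonal matrix of degrees and L = D - A. The multiplicity of 0 as a Laplacian eigenvalue equals the number of connected components. The single zero eigenvalue shows the graph is connected. By the matrix-tree theorem the graph has (1/6) * product of the nonzero eigenvalues = 121 spanning trees.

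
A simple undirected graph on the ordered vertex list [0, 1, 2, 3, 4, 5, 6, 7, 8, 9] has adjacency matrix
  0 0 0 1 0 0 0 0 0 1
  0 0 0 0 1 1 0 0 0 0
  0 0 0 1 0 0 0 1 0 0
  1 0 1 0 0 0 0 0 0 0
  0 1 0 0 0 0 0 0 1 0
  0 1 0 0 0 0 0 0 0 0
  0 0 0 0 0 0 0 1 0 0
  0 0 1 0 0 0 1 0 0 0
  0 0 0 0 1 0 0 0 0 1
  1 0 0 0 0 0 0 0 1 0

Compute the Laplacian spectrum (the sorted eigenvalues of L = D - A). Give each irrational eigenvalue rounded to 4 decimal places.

[0, 0.0979, 0.3820, 0.8244, 1.3820, 2, 2.6180, 3.1756, 3.6180, 3.9021]

With the vertex order [0, 1, 2, 3, 4, 5, 6, 7, 8, 9], the degrees are [2, 2, 2, 2, 2, 1, 1, 2, 2, 2], giving D = diag(2, 2, 2, 2, 2, 1, 1, 2, 2, 2) and L = D - A. L is symmetric positive semidefinite, so every eigenvalue is real and nonnegative. The single zero eigenvalue shows the graph is connected.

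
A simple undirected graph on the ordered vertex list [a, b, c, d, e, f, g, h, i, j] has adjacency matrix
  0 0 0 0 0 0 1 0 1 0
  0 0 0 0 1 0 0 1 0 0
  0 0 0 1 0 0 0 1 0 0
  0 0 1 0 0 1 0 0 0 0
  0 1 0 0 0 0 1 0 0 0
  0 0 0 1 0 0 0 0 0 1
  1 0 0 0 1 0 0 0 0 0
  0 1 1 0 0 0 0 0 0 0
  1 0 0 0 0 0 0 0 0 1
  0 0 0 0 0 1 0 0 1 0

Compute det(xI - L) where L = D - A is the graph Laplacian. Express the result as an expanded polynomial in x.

x^10 - 20x^9 + 170x^8 - 800x^7 + 2275x^6 - 4004x^5 + 4290x^4 - 2640x^3 + 825x^2 - 100x

Each diagonal entry of L is the vertex degree and each off-diagonal entry is -1 where an edge is present, 0 otherwise; in the order [a, b, c, d, e, f, g, h, i, j] the diagonal is [2, 2, 2, 2, 2, 2, 2, 2, 2, 2]. Computing det(xI - L) by cofactor expansion (or equivalently via sum-over-permutations) gives x^10 - 20x^9 + 170x^8 - 800x^7 + 2275x^6 - 4004x^5 + 4290x^4 - 2640x^3 + 825x^2 - 100x. The coefficient of x^9 equals -trace(L) = -20, matching the sum of degrees. By the matrix-tree theorem the graph has (1/10) * product of the nonzero eigenvalues = 10 spanning trees.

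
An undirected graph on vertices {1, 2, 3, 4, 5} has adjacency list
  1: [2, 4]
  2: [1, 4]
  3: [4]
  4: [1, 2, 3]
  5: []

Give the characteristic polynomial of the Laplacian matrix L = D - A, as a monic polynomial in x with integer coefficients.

x^5 - 8x^4 + 19x^3 - 12x^2

Reading degrees in the order [1, 2, 3, 4, 5] gives [2, 2, 1, 3, 0]; set D = diag(2, 2, 1, 3, 0) and form L = D - A. L has integer entries, so p(x) = det(xI - L) has integer coefficients. Expanding the determinant yields x^5 - 8x^4 + 19x^3 - 12x^2. The coefficient of x^4 equals -trace(L) = -8, matching the sum of degrees. The eigenvalues sum to 8, which equals trace(L) = 2|E|.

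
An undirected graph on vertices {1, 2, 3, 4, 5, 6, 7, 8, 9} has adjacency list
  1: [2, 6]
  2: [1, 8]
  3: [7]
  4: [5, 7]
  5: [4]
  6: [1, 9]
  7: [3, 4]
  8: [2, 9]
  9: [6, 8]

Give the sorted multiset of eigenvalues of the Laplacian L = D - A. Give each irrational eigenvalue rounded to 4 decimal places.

[0, 0, 0.5858, 1.3820, 1.3820, 2, 3.4142, 3.6180, 3.6180]

Each diagonal entry of L is the vertex degree and each off-diagonal entry is -1 where an edge is present, 0 otherwise; in the order [1, 2, 3, 4, 5, 6, 7, 8, 9] the diagonal is [2, 2, 1, 2, 1, 2, 2, 2, 2]. The multiplicity of 0 as a Laplacian eigenvalue equals the number of connected components. The 2 zero eigenvalues correspond to the 2 connected components.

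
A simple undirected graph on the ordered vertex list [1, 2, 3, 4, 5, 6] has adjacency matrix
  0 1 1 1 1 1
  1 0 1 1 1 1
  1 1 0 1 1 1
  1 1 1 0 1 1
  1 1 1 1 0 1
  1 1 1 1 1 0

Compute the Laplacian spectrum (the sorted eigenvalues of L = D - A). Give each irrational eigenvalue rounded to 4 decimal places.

[0, 6, 6, 6, 6, 6]

With the vertex order [1, 2, 3, 4, 5, 6], the degrees are [5, 5, 5, 5, 5, 5], giving D = diag(5, 5, 5, 5, 5, 5) and L = D - A. L is symmetric positive semidefinite, so every eigenvalue is real and nonnegative. The single zero eigenvalue shows the graph is connected. There is one zero in the spectrum, matching the 1 component. The largest eigenvalue, 6, is at most the vertex count 6.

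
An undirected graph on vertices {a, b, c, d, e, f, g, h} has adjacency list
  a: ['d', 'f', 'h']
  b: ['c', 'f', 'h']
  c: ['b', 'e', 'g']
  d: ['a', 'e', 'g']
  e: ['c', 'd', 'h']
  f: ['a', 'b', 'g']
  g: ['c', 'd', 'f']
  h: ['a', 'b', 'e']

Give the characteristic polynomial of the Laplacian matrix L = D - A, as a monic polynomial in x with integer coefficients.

Reading degrees in the order [a, b, c, d, e, f, g, h] gives [3, 3, 3, 3, 3, 3, 3, 3]; set D = diag(3, 3, 3, 3, 3, 3, 3, 3) and form L = D - A. Computing det(xI - L) by cofactor expansion (or equivalently via sum-over-permutations) gives x^8 - 24x^7 + 240x^6 - 1296x^5 + 4080x^4 - 7488x^3 + 7424x^2 - 3072x. The constant term is 0 because L is singular (the all-ones vector lies in its kernel). The eigenvalues sum to 24, which equals trace(L) = 2|E|. The largest eigenvalue, 6, is at most the vertex count 8.

x^8 - 24x^7 + 240x^6 - 1296x^5 + 4080x^4 - 7488x^3 + 7424x^2 - 3072x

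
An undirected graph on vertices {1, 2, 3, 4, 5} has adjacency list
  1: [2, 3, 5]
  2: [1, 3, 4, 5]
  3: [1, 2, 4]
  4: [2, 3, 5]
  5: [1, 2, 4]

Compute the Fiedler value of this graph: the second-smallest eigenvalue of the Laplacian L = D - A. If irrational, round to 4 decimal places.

3

Reading degrees in the order [1, 2, 3, 4, 5] gives [3, 4, 3, 3, 3]; set D = diag(3, 4, 3, 3, 3) and form L = D - A. The sorted Laplacian eigenvalues are [0, 3, 3, 5, 5]; the algebraic connectivity is the second entry, 3.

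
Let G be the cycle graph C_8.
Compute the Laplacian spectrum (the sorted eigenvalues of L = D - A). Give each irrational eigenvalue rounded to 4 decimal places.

The graph has 8 vertices and degree multiset [2, 2, 2, 2, 2, 2, 2, 2]; D is the diagonal matrix of degrees and L = D - A. Since every row of L sums to 0, the all-ones vector is in the kernel and 0 is an eigenvalue. There is one zero in the spectrum, matching the 1 component. The largest eigenvalue, 4, is at most the vertex count 8.

[0, 0.5858, 0.5858, 2, 2, 3.4142, 3.4142, 4]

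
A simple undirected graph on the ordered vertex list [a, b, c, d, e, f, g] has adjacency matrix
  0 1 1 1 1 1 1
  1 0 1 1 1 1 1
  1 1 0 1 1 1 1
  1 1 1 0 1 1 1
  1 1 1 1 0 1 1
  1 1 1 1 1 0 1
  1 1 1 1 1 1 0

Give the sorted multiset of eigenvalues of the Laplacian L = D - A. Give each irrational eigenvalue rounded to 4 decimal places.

[0, 7, 7, 7, 7, 7, 7]

Each diagonal entry of L is the vertex degree and each off-diagonal entry is -1 where an edge is present, 0 otherwise; in the order [a, b, c, d, e, f, g] the diagonal is [6, 6, 6, 6, 6, 6, 6]. L is symmetric positive semidefinite, so every eigenvalue is real and nonnegative. By the matrix-tree theorem the graph has (1/7) * product of the nonzero eigenvalues = 16807 spanning trees.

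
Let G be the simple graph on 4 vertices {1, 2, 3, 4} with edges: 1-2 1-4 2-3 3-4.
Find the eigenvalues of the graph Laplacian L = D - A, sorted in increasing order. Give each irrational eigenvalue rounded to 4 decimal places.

Reading degrees in the order [1, 2, 3, 4] gives [2, 2, 2, 2]; set D = diag(2, 2, 2, 2) and form L = D - A. L is symmetric positive semidefinite, so every eigenvalue is real and nonnegative. The eigenvalues sum to 8, which equals trace(L) = 2|E|. By the matrix-tree theorem the graph has (1/4) * product of the nonzero eigenvalues = 4 spanning trees.

[0, 2, 2, 4]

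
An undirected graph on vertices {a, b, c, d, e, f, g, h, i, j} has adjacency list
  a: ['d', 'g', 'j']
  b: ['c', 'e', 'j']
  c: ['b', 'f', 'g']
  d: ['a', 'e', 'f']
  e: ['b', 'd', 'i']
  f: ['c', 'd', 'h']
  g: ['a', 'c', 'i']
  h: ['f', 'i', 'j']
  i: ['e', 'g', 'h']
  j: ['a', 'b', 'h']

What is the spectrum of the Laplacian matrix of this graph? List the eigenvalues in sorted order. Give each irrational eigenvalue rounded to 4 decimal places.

[0, 2, 2, 2, 2, 2, 5, 5, 5, 5]

Reading degrees in the order [a, b, c, d, e, f, g, h, i, j] gives [3, 3, 3, 3, 3, 3, 3, 3, 3, 3]; set D = diag(3, 3, 3, 3, 3, 3, 3, 3, 3, 3) and form L = D - A. L is symmetric positive semidefinite, so every eigenvalue is real and nonnegative. The eigenvalues sum to 30, which equals trace(L) = 2|E|.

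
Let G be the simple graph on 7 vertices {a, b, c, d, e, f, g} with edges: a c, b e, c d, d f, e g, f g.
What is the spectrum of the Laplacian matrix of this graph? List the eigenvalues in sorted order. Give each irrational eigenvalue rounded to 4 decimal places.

[0, 0.1981, 0.7530, 1.5550, 2.4450, 3.2470, 3.8019]

Each diagonal entry of L is the vertex degree and each off-diagonal entry is -1 where an edge is present, 0 otherwise; in the order [a, b, c, d, e, f, g] the diagonal is [1, 1, 2, 2, 2, 2, 2]. L is symmetric positive semidefinite, so every eigenvalue is real and nonnegative. The single zero eigenvalue shows the graph is connected. By the matrix-tree theorem the graph has (1/7) * product of the nonzero eigenvalues = 1 spanning tree. The eigenvalues sum to 12, which equals trace(L) = 2|E|.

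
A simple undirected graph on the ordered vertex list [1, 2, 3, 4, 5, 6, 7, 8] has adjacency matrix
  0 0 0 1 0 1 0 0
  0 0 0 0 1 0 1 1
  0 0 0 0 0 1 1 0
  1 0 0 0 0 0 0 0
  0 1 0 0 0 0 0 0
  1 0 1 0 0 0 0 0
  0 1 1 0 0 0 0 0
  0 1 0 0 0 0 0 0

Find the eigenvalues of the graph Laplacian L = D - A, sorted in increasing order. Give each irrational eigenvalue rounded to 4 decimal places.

[0, 0.1667, 0.7276, 1, 1.6353, 2.6729, 3.5643, 4.2332]

With the vertex order [1, 2, 3, 4, 5, 6, 7, 8], the degrees are [2, 3, 2, 1, 1, 2, 2, 1], giving D = diag(2, 3, 2, 1, 1, 2, 2, 1) and L = D - A. L is symmetric positive semidefinite, so every eigenvalue is real and nonnegative. The single zero eigenvalue shows the graph is connected. By the matrix-tree theorem the graph has (1/8) * product of the nonzero eigenvalues = 1 spanning tree.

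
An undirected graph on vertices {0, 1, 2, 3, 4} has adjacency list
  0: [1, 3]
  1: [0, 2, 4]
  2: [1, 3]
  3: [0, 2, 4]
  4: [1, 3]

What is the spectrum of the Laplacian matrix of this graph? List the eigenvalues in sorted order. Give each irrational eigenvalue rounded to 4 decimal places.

[0, 2, 2, 3, 5]

Reading degrees in the order [0, 1, 2, 3, 4] gives [2, 3, 2, 3, 2]; set D = diag(2, 3, 2, 3, 2) and form L = D - A. Since every row of L sums to 0, the all-ones vector is in the kernel and 0 is an eigenvalue. By the matrix-tree theorem the graph has (1/5) * product of the nonzero eigenvalues = 12 spanning trees.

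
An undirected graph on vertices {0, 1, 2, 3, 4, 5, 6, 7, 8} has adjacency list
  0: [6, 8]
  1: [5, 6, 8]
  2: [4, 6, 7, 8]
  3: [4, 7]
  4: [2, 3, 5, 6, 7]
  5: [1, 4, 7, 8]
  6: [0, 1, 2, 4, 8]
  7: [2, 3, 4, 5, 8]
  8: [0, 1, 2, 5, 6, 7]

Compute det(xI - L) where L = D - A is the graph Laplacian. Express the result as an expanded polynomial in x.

x^9 - 36x^8 + 550x^7 - 4642x^6 + 23581x^5 - 73504x^4 + 136610x^3 - 137636x^2 + 57204x

With the vertex order [0, 1, 2, 3, 4, 5, 6, 7, 8], the degrees are [2, 3, 4, 2, 5, 4, 5, 5, 6], giving D = diag(2, 3, 4, 2, 5, 4, 5, 5, 6) and L = D - A. Computing det(xI - L) by cofactor expansion (or equivalently via sum-over-permutations) gives x^9 - 36x^8 + 550x^7 - 4642x^6 + 23581x^5 - 73504x^4 + 136610x^3 - 137636x^2 + 57204x. The coefficient of x^8 equals -trace(L) = -36, matching the sum of degrees.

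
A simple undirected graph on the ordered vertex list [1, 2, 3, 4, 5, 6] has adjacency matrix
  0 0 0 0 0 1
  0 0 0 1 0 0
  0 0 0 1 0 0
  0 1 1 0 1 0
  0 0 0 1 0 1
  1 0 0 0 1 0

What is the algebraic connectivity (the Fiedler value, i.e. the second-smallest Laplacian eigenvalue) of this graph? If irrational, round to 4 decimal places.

Each diagonal entry of L is the vertex degree and each off-diagonal entry is -1 where an edge is present, 0 otherwise; in the order [1, 2, 3, 4, 5, 6] the diagonal is [1, 1, 1, 3, 2, 2]. Computing the eigenvalues of L and sorting gives [0, 0.3249, 1, 1.4608, 3, 4.2143]. The Fiedler value lambda_2 = 0.3249 is strictly positive, so the graph is connected. By the matrix-tree theorem the graph has (1/6) * product of the nonzero eigenvalues = 1 spanning tree. The eigenvalues sum to 10, which equals trace(L) = 2|E|.

0.3249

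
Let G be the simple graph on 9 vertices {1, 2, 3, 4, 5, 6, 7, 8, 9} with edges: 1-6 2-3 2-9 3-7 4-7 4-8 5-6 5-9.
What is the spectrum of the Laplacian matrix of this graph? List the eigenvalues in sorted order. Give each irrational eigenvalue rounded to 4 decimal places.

[0, 0.1206, 0.4679, 1, 1.6527, 2.3473, 3, 3.5321, 3.8794]

Each diagonal entry of L is the vertex degree and each off-diagonal entry is -1 where an edge is present, 0 otherwise; in the order [1, 2, 3, 4, 5, 6, 7, 8, 9] the diagonal is [1, 2, 2, 2, 2, 2, 2, 1, 2]. The multiplicity of 0 as a Laplacian eigenvalue equals the number of connected components. There is one zero in the spectrum, matching the 1 component.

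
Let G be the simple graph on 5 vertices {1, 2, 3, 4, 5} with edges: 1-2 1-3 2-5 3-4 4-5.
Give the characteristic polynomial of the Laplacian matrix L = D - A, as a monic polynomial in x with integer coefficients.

x^5 - 10x^4 + 35x^3 - 50x^2 + 25x

Reading degrees in the order [1, 2, 3, 4, 5] gives [2, 2, 2, 2, 2]; set D = diag(2, 2, 2, 2, 2) and form L = D - A. Computing det(xI - L) by cofactor expansion (or equivalently via sum-over-permutations) gives x^5 - 10x^4 + 35x^3 - 50x^2 + 25x. The constant term is 0 because L is singular (the all-ones vector lies in its kernel).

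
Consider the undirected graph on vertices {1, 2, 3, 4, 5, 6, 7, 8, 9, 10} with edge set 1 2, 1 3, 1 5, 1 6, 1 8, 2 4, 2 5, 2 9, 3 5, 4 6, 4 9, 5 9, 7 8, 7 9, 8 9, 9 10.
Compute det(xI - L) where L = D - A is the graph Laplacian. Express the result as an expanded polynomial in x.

Reading degrees in the order [1, 2, 3, 4, 5, 6, 7, 8, 9, 10] gives [5, 4, 2, 3, 4, 2, 2, 3, 6, 1]; set D = diag(5, 4, 2, 3, 4, 2, 2, 3, 6, 1) and form L = D - A. Computing det(xI - L) by cofactor expansion (or equivalently via sum-over-permutations) gives x^10 - 32x^9 + 434x^8 - 3262x^7 + 14914x^6 - 42836x^5 + 76974x^4 - 83158x^3 + 48919x^2 - 11930x. Since p(0) = det(-L) = 0, x divides p(x).

x^10 - 32x^9 + 434x^8 - 3262x^7 + 14914x^6 - 42836x^5 + 76974x^4 - 83158x^3 + 48919x^2 - 11930x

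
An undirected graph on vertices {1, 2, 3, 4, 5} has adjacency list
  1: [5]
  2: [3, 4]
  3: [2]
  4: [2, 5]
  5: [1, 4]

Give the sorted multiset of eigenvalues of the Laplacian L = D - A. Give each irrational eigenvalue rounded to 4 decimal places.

[0, 0.3820, 1.3820, 2.6180, 3.6180]

Reading degrees in the order [1, 2, 3, 4, 5] gives [1, 2, 1, 2, 2]; set D = diag(1, 2, 1, 2, 2) and form L = D - A. Since every row of L sums to 0, the all-ones vector is in the kernel and 0 is an eigenvalue. By the matrix-tree theorem the graph has (1/5) * product of the nonzero eigenvalues = 1 spanning tree.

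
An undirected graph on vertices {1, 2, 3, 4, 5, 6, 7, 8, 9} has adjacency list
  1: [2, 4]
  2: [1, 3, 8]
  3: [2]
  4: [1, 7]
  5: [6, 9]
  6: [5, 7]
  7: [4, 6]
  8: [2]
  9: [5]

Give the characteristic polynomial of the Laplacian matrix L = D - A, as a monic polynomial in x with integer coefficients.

x^9 - 16x^8 + 104x^7 - 354x^6 + 679x^5 - 736x^4 + 427x^3 - 114x^2 + 9x

With the vertex order [1, 2, 3, 4, 5, 6, 7, 8, 9], the degrees are [2, 3, 1, 2, 2, 2, 2, 1, 1], giving D = diag(2, 3, 1, 2, 2, 2, 2, 1, 1) and L = D - A. L has integer entries, so p(x) = det(xI - L) has integer coefficients. Expanding the determinant yields x^9 - 16x^8 + 104x^7 - 354x^6 + 679x^5 - 736x^4 + 427x^3 - 114x^2 + 9x. The constant term is 0 because L is singular (the all-ones vector lies in its kernel).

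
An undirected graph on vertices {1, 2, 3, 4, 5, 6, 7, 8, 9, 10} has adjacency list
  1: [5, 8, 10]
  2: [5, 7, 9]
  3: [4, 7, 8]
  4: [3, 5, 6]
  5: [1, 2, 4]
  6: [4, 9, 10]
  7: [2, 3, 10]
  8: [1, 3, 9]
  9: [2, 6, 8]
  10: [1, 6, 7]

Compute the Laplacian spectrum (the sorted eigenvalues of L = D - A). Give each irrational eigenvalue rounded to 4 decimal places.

With the vertex order [1, 2, 3, 4, 5, 6, 7, 8, 9, 10], the degrees are [3, 3, 3, 3, 3, 3, 3, 3, 3, 3], giving D = diag(3, 3, 3, 3, 3, 3, 3, 3, 3, 3) and L = D - A. L is symmetric positive semidefinite, so every eigenvalue is real and nonnegative. The single zero eigenvalue shows the graph is connected.

[0, 2, 2, 2, 2, 2, 5, 5, 5, 5]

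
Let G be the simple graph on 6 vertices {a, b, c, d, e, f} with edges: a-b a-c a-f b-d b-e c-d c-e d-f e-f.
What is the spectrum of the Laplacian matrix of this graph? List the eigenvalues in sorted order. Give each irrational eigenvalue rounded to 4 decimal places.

With the vertex order [a, b, c, d, e, f], the degrees are [3, 3, 3, 3, 3, 3], giving D = diag(3, 3, 3, 3, 3, 3) and L = D - A. The multiplicity of 0 as a Laplacian eigenvalue equals the number of connected components. The single zero eigenvalue shows the graph is connected. The eigenvalues sum to 18, which equals trace(L) = 2|E|. There is one zero in the spectrum, matching the 1 component.

[0, 3, 3, 3, 3, 6]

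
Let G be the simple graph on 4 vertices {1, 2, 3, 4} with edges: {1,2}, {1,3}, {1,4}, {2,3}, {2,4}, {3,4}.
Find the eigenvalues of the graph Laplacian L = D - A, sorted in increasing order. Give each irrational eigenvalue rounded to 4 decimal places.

[0, 4, 4, 4]

Each diagonal entry of L is the vertex degree and each off-diagonal entry is -1 where an edge is present, 0 otherwise; in the order [1, 2, 3, 4] the diagonal is [3, 3, 3, 3]. L is symmetric positive semidefinite, so every eigenvalue is real and nonnegative. The largest eigenvalue, 4, is at most the vertex count 4.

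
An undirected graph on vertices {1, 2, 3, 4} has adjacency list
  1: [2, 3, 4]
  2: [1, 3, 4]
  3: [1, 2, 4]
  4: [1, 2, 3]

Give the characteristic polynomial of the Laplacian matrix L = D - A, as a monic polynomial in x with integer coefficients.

x^4 - 12x^3 + 48x^2 - 64x

Reading degrees in the order [1, 2, 3, 4] gives [3, 3, 3, 3]; set D = diag(3, 3, 3, 3) and form L = D - A. The eigenvalues of L are [0, 4, 4, 4]; the characteristic polynomial is the product of (x - lambda_i), which multiplies out to x^4 - 12x^3 + 48x^2 - 64x. The constant term is 0 because L is singular (the all-ones vector lies in its kernel). By the matrix-tree theorem the graph has (1/4) * product of the nonzero eigenvalues = 16 spanning trees.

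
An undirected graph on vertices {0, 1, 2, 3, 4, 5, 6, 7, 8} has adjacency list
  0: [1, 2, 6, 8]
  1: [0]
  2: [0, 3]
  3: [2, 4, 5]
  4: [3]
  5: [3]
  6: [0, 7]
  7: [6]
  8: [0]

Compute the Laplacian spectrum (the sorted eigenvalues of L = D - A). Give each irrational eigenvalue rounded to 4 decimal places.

With the vertex order [0, 1, 2, 3, 4, 5, 6, 7, 8], the degrees are [4, 1, 2, 3, 1, 1, 2, 1, 1], giving D = diag(4, 1, 2, 3, 1, 1, 2, 1, 1) and L = D - A. The multiplicity of 0 as a Laplacian eigenvalue equals the number of connected components. The single zero eigenvalue shows the graph is connected. The largest eigenvalue, 5.1969, is at most the vertex count 9. There is one zero in the spectrum, matching the 1 component.

[0, 0.2043, 0.5405, 1, 1, 1.5989, 2.4425, 4.0170, 5.1969]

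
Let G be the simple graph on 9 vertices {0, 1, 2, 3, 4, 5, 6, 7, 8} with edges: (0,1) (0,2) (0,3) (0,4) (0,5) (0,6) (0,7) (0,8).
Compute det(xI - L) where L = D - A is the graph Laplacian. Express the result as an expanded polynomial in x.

Each diagonal entry of L is the vertex degree and each off-diagonal entry is -1 where an edge is present, 0 otherwise; in the order [0, 1, 2, 3, 4, 5, 6, 7, 8] the diagonal is [8, 1, 1, 1, 1, 1, 1, 1, 1]. The eigenvalues of L are [0, 1, 1, 1, 1, 1, 1, 1, 9]; the characteristic polynomial is the product of (x - lambda_i), which multiplies out to x^9 - 16x^8 + 84x^7 - 224x^6 + 350x^5 - 336x^4 + 196x^3 - 64x^2 + 9x. The coefficient of x^8 equals -trace(L) = -16, matching the sum of degrees. The largest eigenvalue, 9, is at most the vertex count 9. There is one zero in the spectrum, matching the 1 component.

x^9 - 16x^8 + 84x^7 - 224x^6 + 350x^5 - 336x^4 + 196x^3 - 64x^2 + 9x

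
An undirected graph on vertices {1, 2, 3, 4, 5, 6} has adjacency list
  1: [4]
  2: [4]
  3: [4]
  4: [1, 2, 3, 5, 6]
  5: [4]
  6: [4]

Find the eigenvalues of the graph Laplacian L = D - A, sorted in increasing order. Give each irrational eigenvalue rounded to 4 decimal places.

Reading degrees in the order [1, 2, 3, 4, 5, 6] gives [1, 1, 1, 5, 1, 1]; set D = diag(1, 1, 1, 5, 1, 1) and form L = D - A. The multiplicity of 0 as a Laplacian eigenvalue equals the number of connected components. The single zero eigenvalue shows the graph is connected.

[0, 1, 1, 1, 1, 6]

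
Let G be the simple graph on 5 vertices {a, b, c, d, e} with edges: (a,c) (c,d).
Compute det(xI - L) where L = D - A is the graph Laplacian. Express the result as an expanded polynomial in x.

With the vertex order [a, b, c, d, e], the degrees are [1, 0, 2, 1, 0], giving D = diag(1, 0, 2, 1, 0) and L = D - A. L has integer entries, so p(x) = det(xI - L) has integer coefficients. Expanding the determinant yields x^5 - 4x^4 + 3x^3. Since p(0) = det(-L) = 0, x divides p(x). The eigenvalues sum to 4, which equals trace(L) = 2|E|. There are 3 zeros in the spectrum, matching the 3 components.

x^5 - 4x^4 + 3x^3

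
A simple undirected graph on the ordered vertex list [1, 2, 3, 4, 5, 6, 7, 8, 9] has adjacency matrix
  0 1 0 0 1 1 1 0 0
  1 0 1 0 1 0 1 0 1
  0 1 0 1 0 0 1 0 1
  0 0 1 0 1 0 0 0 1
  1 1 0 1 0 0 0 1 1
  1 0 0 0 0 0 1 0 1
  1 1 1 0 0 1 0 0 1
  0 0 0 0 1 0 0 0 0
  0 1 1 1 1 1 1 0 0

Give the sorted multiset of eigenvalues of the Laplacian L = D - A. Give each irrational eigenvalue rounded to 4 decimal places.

[0, 0.8810, 2.2112, 3.5572, 3.8566, 5.3636, 6.0500, 6.6481, 7.4323]

With the vertex order [1, 2, 3, 4, 5, 6, 7, 8, 9], the degrees are [4, 5, 4, 3, 5, 3, 5, 1, 6], giving D = diag(4, 5, 4, 3, 5, 3, 5, 1, 6) and L = D - A. Diagonalising L (or applying a numerical eigensolver to the 9x9 matrix) gives the spectrum above. The single zero eigenvalue shows the graph is connected. By the matrix-tree theorem the graph has (1/9) * product of the nonzero eigenvalues = 4761 spanning trees.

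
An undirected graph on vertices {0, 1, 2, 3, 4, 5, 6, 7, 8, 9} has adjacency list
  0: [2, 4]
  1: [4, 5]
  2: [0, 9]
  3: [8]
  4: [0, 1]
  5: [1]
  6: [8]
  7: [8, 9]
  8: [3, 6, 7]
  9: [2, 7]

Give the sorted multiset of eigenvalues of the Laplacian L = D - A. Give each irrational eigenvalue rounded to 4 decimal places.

With the vertex order [0, 1, 2, 3, 4, 5, 6, 7, 8, 9], the degrees are [2, 2, 2, 1, 2, 1, 1, 2, 3, 2], giving D = diag(2, 2, 2, 1, 2, 1, 1, 2, 3, 2) and L = D - A. L is symmetric positive semidefinite, so every eigenvalue is real and nonnegative. The single zero eigenvalue shows the graph is connected. The eigenvalues sum to 18, which equals trace(L) = 2|E|.

[0, 0.1029, 0.4367, 1, 1, 1.7250, 2.5064, 3.2255, 3.7678, 4.2357]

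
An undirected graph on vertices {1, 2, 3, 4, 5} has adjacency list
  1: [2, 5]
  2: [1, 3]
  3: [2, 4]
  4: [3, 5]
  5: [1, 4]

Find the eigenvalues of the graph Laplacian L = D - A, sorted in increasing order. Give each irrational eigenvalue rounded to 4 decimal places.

[0, 1.3820, 1.3820, 3.6180, 3.6180]

With the vertex order [1, 2, 3, 4, 5], the degrees are [2, 2, 2, 2, 2], giving D = diag(2, 2, 2, 2, 2) and L = D - A. L is symmetric positive semidefinite, so every eigenvalue is real and nonnegative. The single zero eigenvalue shows the graph is connected. There is one zero in the spectrum, matching the 1 component. The eigenvalues sum to 10, which equals trace(L) = 2|E|.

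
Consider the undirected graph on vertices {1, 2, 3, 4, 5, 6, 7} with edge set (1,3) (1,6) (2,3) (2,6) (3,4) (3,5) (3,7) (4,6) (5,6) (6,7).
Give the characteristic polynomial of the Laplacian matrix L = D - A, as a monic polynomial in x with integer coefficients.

x^7 - 20x^6 + 155x^5 - 600x^4 + 1240x^3 - 1312x^2 + 560x

Reading degrees in the order [1, 2, 3, 4, 5, 6, 7] gives [2, 2, 5, 2, 2, 5, 2]; set D = diag(2, 2, 5, 2, 2, 5, 2) and form L = D - A. The eigenvalues of L are [0, 2, 2, 2, 2, 5, 7]; the characteristic polynomial is the product of (x - lambda_i), which multiplies out to x^7 - 20x^6 + 155x^5 - 600x^4 + 1240x^3 - 1312x^2 + 560x. The constant term is 0 because L is singular (the all-ones vector lies in its kernel). By the matrix-tree theorem the graph has (1/7) * product of the nonzero eigenvalues = 80 spanning trees. There is one zero in the spectrum, matching the 1 component.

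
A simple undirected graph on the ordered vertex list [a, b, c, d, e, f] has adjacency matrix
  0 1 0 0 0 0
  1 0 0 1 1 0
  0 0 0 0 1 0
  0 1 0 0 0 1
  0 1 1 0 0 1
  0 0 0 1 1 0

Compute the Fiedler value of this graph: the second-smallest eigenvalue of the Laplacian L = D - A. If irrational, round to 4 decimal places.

With the vertex order [a, b, c, d, e, f], the degrees are [1, 3, 1, 2, 3, 2], giving D = diag(1, 3, 1, 2, 3, 2) and L = D - A. The smallest Laplacian eigenvalue is always 0. The next one, lambda_2 = 0.6571, measures how hard the graph is to disconnect: larger values mean better connectivity. The eigenvalues sum to 12, which equals trace(L) = 2|E|.

0.6571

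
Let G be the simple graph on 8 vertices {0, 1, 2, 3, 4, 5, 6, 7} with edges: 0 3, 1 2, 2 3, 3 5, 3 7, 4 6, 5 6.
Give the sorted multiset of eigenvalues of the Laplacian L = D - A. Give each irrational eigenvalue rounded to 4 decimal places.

Reading degrees in the order [0, 1, 2, 3, 4, 5, 6, 7] gives [1, 1, 2, 4, 1, 2, 2, 1]; set D = diag(1, 1, 2, 4, 1, 2, 2, 1) and form L = D - A. The multiplicity of 0 as a Laplacian eigenvalue equals the number of connected components. The single zero eigenvalue shows the graph is connected.

[0, 0.2538, 0.5472, 1, 1.4689, 2.4066, 3.1504, 5.1732]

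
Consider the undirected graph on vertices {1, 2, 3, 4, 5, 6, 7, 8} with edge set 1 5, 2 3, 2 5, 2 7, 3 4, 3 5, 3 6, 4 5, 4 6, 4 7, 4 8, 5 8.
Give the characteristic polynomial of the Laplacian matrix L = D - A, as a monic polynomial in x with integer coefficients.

Reading degrees in the order [1, 2, 3, 4, 5, 6, 7, 8] gives [1, 3, 4, 5, 5, 2, 2, 2]; set D = diag(1, 3, 4, 5, 5, 2, 2, 2) and form L = D - A. Computing det(xI - L) by cofactor expansion (or equivalently via sum-over-permutations) gives x^8 - 24x^7 + 232x^6 - 1162x^5 + 3236x^4 - 4992x^3 + 3942x^2 - 1224x. Since p(0) = det(-L) = 0, x divides p(x). By the matrix-tree theorem the graph has (1/8) * product of the nonzero eigenvalues = 153 spanning trees.

x^8 - 24x^7 + 232x^6 - 1162x^5 + 3236x^4 - 4992x^3 + 3942x^2 - 1224x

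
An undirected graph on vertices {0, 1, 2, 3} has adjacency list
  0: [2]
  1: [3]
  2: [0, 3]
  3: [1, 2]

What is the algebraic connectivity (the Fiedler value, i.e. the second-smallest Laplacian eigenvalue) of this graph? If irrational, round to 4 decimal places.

Each diagonal entry of L is the vertex degree and each off-diagonal entry is -1 where an edge is present, 0 otherwise; in the order [0, 1, 2, 3] the diagonal is [1, 1, 2, 2]. The sorted Laplacian eigenvalues are [0, 0.5858, 2, 3.4142]; the algebraic connectivity is the second entry, 0.5858. There is one zero in the spectrum, matching the 1 component.

0.5858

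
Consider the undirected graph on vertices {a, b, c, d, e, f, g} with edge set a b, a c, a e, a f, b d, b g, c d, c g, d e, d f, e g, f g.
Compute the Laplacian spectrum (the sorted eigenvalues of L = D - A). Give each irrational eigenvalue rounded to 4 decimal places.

With the vertex order [a, b, c, d, e, f, g], the degrees are [4, 3, 3, 4, 3, 3, 4], giving D = diag(4, 3, 3, 4, 3, 3, 4) and L = D - A. Diagonalising L (or applying a numerical eigensolver to the 7x7 matrix) gives the spectrum above. The single zero eigenvalue shows the graph is connected. By the matrix-tree theorem the graph has (1/7) * product of the nonzero eigenvalues = 432 spanning trees.

[0, 3, 3, 3, 4, 4, 7]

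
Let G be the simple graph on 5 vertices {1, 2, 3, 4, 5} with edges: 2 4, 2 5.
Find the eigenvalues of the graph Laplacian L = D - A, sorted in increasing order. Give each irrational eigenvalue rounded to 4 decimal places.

[0, 0, 0, 1, 3]

With the vertex order [1, 2, 3, 4, 5], the degrees are [0, 2, 0, 1, 1], giving D = diag(0, 2, 0, 1, 1) and L = D - A. The multiplicity of 0 as a Laplacian eigenvalue equals the number of connected components. The 3 zero eigenvalues correspond to the 3 connected components. There are 3 zeros in the spectrum, matching the 3 components.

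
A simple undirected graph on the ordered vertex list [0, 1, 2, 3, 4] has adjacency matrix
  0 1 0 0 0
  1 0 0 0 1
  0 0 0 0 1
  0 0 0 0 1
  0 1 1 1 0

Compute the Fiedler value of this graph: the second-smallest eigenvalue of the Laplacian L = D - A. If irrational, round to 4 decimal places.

With the vertex order [0, 1, 2, 3, 4], the degrees are [1, 2, 1, 1, 3], giving D = diag(1, 2, 1, 1, 3) and L = D - A. Computing the eigenvalues of L and sorting gives [0, 0.5188, 1, 2.3111, 4.1701]. The Fiedler value lambda_2 = 0.5188 is strictly positive, so the graph is connected. The eigenvalues sum to 8, which equals trace(L) = 2|E|. There is one zero in the spectrum, matching the 1 component.

0.5188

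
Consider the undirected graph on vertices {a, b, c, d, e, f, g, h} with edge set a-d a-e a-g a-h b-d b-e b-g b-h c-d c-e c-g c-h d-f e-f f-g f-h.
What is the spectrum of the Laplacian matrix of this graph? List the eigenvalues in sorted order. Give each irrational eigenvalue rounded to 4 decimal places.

With the vertex order [a, b, c, d, e, f, g, h], the degrees are [4, 4, 4, 4, 4, 4, 4, 4], giving D = diag(4, 4, 4, 4, 4, 4, 4, 4) and L = D - A. Since every row of L sums to 0, the all-ones vector is in the kernel and 0 is an eigenvalue. The single zero eigenvalue shows the graph is connected. There is one zero in the spectrum, matching the 1 component.

[0, 4, 4, 4, 4, 4, 4, 8]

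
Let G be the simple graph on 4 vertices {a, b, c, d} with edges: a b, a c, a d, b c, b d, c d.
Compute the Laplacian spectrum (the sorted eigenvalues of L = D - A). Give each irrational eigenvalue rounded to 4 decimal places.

[0, 4, 4, 4]

Each diagonal entry of L is the vertex degree and each off-diagonal entry is -1 where an edge is present, 0 otherwise; in the order [a, b, c, d] the diagonal is [3, 3, 3, 3]. Diagonalising L (or applying a numerical eigensolver to the 4x4 matrix) gives the spectrum above. By the matrix-tree theorem the graph has (1/4) * product of the nonzero eigenvalues = 16 spanning trees.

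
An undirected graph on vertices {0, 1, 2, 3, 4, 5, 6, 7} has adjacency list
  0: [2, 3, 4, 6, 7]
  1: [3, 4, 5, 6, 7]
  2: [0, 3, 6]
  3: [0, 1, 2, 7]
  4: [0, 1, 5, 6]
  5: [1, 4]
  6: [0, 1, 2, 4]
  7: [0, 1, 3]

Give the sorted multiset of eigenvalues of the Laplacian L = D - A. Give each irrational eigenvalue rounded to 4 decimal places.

[0, 1.5124, 2.5445, 3.4563, 4.7906, 5, 5.7376, 6.9586]

With the vertex order [0, 1, 2, 3, 4, 5, 6, 7], the degrees are [5, 5, 3, 4, 4, 2, 4, 3], giving D = diag(5, 5, 3, 4, 4, 2, 4, 3) and L = D - A. Since every row of L sums to 0, the all-ones vector is in the kernel and 0 is an eigenvalue. The single zero eigenvalue shows the graph is connected. By the matrix-tree theorem the graph has (1/8) * product of the nonzero eigenvalues = 1590 spanning trees. The largest eigenvalue, 6.9586, is at most the vertex count 8.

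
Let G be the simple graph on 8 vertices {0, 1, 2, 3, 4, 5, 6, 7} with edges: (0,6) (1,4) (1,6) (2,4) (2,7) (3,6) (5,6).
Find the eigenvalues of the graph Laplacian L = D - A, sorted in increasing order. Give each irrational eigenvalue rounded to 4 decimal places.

Reading degrees in the order [0, 1, 2, 3, 4, 5, 6, 7] gives [1, 2, 2, 1, 2, 1, 4, 1]; set D = diag(1, 2, 2, 1, 2, 1, 4, 1) and form L = D - A. The multiplicity of 0 as a Laplacian eigenvalue equals the number of connected components. The single zero eigenvalue shows the graph is connected. There is one zero in the spectrum, matching the 1 component.

[0, 0.2023, 1, 1, 1, 2.2472, 3.4527, 5.0979]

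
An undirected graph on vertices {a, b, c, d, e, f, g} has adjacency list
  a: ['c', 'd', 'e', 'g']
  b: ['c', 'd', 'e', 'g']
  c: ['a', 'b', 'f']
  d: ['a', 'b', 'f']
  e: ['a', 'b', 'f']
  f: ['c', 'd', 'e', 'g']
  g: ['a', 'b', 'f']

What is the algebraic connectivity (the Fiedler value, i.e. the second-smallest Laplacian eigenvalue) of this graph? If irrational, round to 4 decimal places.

3

With the vertex order [a, b, c, d, e, f, g], the degrees are [4, 4, 3, 3, 3, 4, 3], giving D = diag(4, 4, 3, 3, 3, 4, 3) and L = D - A. The smallest Laplacian eigenvalue is always 0. The next one, lambda_2 = 3, measures how hard the graph is to disconnect: larger values mean better connectivity. The largest eigenvalue, 7, is at most the vertex count 7. By the matrix-tree theorem the graph has (1/7) * product of the nonzero eigenvalues = 432 spanning trees.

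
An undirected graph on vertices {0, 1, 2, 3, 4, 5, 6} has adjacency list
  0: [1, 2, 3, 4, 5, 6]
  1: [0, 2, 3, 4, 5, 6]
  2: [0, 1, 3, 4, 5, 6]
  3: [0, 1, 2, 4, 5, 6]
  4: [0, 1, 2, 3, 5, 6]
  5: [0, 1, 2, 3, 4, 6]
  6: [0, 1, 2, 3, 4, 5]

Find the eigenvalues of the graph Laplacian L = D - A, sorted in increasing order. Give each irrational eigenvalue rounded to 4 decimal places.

[0, 7, 7, 7, 7, 7, 7]

Reading degrees in the order [0, 1, 2, 3, 4, 5, 6] gives [6, 6, 6, 6, 6, 6, 6]; set D = diag(6, 6, 6, 6, 6, 6, 6) and form L = D - A. The multiplicity of 0 as a Laplacian eigenvalue equals the number of connected components. The eigenvalues sum to 42, which equals trace(L) = 2|E|. By the matrix-tree theorem the graph has (1/7) * product of the nonzero eigenvalues = 16807 spanning trees.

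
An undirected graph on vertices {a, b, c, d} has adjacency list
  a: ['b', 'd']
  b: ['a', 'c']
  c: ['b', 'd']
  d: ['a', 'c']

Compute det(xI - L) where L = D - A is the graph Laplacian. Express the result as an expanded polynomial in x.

x^4 - 8x^3 + 20x^2 - 16x

Each diagonal entry of L is the vertex degree and each off-diagonal entry is -1 where an edge is present, 0 otherwise; in the order [a, b, c, d] the diagonal is [2, 2, 2, 2]. Computing det(xI - L) by cofactor expansion (or equivalently via sum-over-permutations) gives x^4 - 8x^3 + 20x^2 - 16x. The constant term is 0 because L is singular (the all-ones vector lies in its kernel). There is one zero in the spectrum, matching the 1 component.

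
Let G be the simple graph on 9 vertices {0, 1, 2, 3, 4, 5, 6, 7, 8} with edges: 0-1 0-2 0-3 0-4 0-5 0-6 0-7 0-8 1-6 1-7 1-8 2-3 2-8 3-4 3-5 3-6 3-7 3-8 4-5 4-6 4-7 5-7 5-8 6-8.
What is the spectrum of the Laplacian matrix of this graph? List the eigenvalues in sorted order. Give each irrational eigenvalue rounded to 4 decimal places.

With the vertex order [0, 1, 2, 3, 4, 5, 6, 7, 8], the degrees are [8, 4, 3, 7, 5, 5, 5, 5, 6], giving D = diag(8, 4, 3, 7, 5, 5, 5, 5, 6) and L = D - A. Diagonalising L (or applying a numerical eigensolver to the 9x9 matrix) gives the spectrum above. By the matrix-tree theorem the graph has (1/9) * product of the nonzero eigenvalues = 108581 spanning trees.

[0, 2.8093, 3.6620, 4.7601, 5.4349, 6.6450, 7.4721, 8.2166, 9]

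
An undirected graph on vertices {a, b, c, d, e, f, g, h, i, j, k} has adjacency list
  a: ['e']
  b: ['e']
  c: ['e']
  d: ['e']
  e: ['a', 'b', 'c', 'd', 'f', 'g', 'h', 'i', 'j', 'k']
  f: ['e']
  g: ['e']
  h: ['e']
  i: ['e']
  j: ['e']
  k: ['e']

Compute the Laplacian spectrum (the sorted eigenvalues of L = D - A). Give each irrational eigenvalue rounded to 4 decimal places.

With the vertex order [a, b, c, d, e, f, g, h, i, j, k], the degrees are [1, 1, 1, 1, 10, 1, 1, 1, 1, 1, 1], giving D = diag(1, 1, 1, 1, 10, 1, 1, 1, 1, 1, 1) and L = D - A. Since every row of L sums to 0, the all-ones vector is in the kernel and 0 is an eigenvalue. By the matrix-tree theorem the graph has (1/11) * product of the nonzero eigenvalues = 1 spanning tree. The eigenvalues sum to 20, which equals trace(L) = 2|E|.

[0, 1, 1, 1, 1, 1, 1, 1, 1, 1, 11]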